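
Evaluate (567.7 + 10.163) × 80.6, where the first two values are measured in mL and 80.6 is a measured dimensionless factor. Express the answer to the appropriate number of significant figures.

4.66 × 10^4 mL

567.7 mL + 10.163 mL = 577.863 mL; the sum is limited to 1 decimal place (4 s.f.).
Carrying full precision, 577.863 × 80.6 = 46575.7578 mL; 80.6 has 3 s.f., so the result keeps min(4, 3) = 3 s.f.
Rounded to 3 significant figures: 4.66 × 10^4 mL.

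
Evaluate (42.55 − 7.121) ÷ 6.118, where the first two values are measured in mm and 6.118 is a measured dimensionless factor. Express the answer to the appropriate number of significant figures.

5.791 mm

42.55 mm − 7.121 mm = 35.429 mm; the difference is limited to 2 decimal places (4 s.f.).
Carrying full precision, 35.429 ÷ 6.118 = 5.79094475319… mm; 6.118 has 4 s.f., so the result keeps min(4, 4) = 4 s.f.
Rounded to 4 significant figures: 5.791 mm.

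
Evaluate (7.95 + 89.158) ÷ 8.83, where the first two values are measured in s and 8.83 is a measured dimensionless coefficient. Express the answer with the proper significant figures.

7.95 s + 89.158 s = 97.108 s; the sum is limited to 2 decimal places (4 s.f.).
Carrying full precision, 97.108 ÷ 8.83 = 10.9975084938… s; 8.83 has 3 s.f., so the result keeps min(4, 3) = 3 s.f.
Rounded to 3 significant figures: 11.0 s.

11.0 s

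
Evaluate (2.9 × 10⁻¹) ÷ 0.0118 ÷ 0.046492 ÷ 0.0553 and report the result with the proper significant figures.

(2.9 × 10⁻¹) ÷ 0.0118 ÷ 0.046492 ÷ 0.0553 = 9559.00370985…
Multiplication/division keeps the fewest significant figures: 2.9 × 10⁻¹ → 2 s.f., 0.0118 → 3 s.f., 0.046492 → 5 s.f., 0.0553 → 3 s.f.; limit is 2.
Rounded to 2 significant figures: 9.6 × 10³.

9.6 × 10³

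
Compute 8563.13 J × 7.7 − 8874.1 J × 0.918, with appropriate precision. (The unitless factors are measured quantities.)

8563.13 × 7.7 = 65936.101 → 6.6 × 10⁴ J (2 s.f., last digit at the 10^3 place).
8874.1 × 0.918 = 8146.4238 → 8.15 × 10³ J (3 s.f., last digit at the 10^1 place).
Difference: 57789.6772 J; keep the coarser place, 10^3.
Result: 5.8 × 10⁴ J.

5.8 × 10⁴ J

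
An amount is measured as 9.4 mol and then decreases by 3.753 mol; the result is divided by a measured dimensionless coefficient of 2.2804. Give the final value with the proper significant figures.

2.5 mol

9.4 mol − 3.753 mol = 5.647 mol; the difference is limited to 1 decimal place (2 s.f.).
Carrying full precision, 5.647 ÷ 2.2804 = 2.47631994387… mol; 2.2804 has 5 s.f., so the result keeps min(2, 5) = 2 s.f.
Rounded to 2 significant figures: 2.5 mol.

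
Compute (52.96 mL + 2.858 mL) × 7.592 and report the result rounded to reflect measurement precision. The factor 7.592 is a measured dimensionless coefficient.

52.96 mL + 2.858 mL = 55.818 mL; the sum is limited to 2 decimal places (4 s.f.).
Carrying full precision, 55.818 × 7.592 = 423.770256 mL; 7.592 has 4 s.f., so the result keeps min(4, 4) = 4 s.f.
Rounded to 4 significant figures: 423.8 mL.

423.8 mL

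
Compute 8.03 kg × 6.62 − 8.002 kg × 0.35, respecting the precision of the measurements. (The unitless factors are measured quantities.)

8.03 × 6.62 = 53.1586 → 53.2 kg (3 s.f., last digit at the 10^-1 place).
8.002 × 0.35 = 2.8007 → 2.8 kg (2 s.f., last digit at the 10^-1 place).
Difference: 50.3579 kg; keep the coarser place, 10^-1.
Result: 50.4 kg.

50.4 kg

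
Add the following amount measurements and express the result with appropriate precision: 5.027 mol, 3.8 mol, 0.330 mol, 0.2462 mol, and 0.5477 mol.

10.0 mol

5.027 mol + 3.8 mol + 0.330 mol + 0.2462 mol + 0.5477 mol = 9.9509 mol.
Addition/subtraction keeps the fewest decimal places: 5.027 → 3 decimal places, 3.8 → 1 decimal place, 0.330 → 3 decimal places, 0.2462 → 4 decimal places, 0.5477 → 4 decimal places; limit is 1.
Rounded to 1 decimal place: 10.0 mol.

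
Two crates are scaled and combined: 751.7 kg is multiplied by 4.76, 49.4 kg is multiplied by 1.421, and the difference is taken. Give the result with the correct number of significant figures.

3.51 × 10³ kg

751.7 × 4.76 = 3578.092 → 3.58 × 10³ kg (3 s.f., last digit at the 10^1 place).
49.4 × 1.421 = 70.1974 → 70.2 kg (3 s.f., last digit at the 10^-1 place).
Difference: 3507.8946 kg; keep the coarser place, 10^1.
Result: 3.51 × 10³ kg.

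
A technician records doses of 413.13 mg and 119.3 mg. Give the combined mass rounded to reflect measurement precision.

413.13 mg + 119.3 mg = 532.43 mg.
Addition/subtraction keeps the fewest decimal places: 413.13 → 2 decimal places, 119.3 → 1 decimal place; limit is 1.
Rounded to 1 decimal place: 532.4 mg.

532.4 mg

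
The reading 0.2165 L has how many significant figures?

0.2165: leading zeros are not significant.

4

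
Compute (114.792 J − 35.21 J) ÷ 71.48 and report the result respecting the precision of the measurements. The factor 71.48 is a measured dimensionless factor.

114.792 J − 35.21 J = 79.582 J; the difference is limited to 2 decimal places (4 s.f.).
Carrying full precision, 79.582 ÷ 71.48 = 1.1133463906… J; 71.48 has 4 s.f., so the result keeps min(4, 4) = 4 s.f.
Rounded to 4 significant figures: 1.113 J.

1.113 J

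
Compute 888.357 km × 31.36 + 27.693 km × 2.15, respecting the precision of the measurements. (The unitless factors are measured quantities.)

888.357 × 31.36 = 27858.87552 → 2.786 × 10⁴ km (4 s.f., last digit at the 10^1 place).
27.693 × 2.15 = 59.53995 → 59.5 km (3 s.f., last digit at the 10^-1 place).
Sum: 27918.41547 km; keep the coarser place, 10^1.
Result: 2.792 × 10⁴ km.

2.792 × 10⁴ km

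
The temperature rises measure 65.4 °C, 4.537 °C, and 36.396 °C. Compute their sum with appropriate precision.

106.3 °C

65.4 °C + 4.537 °C + 36.396 °C = 106.333 °C.
Addition/subtraction keeps the fewest decimal places: 65.4 → 1 decimal place, 4.537 → 3 decimal places, 36.396 → 3 decimal places; limit is 1.
Rounded to 1 decimal place: 106.3 °C.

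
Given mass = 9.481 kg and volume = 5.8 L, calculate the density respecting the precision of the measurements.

1.6 kg/L

density = 9.481 kg ÷ 5.8 L = 1.63465517241… kg/L.
9.481 has 4 significant figures; 5.8 has 2.
Division/multiplication keeps the fewest: 2 significant figures.
Rounded: 1.6 kg/L.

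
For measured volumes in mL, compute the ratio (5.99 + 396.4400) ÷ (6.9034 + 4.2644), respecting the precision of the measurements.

5.99 + 396.4400 = 402.4300, limited to 2 d.p. → 5 s.f.; 6.9034 + 4.2644 = 11.1678, limited to 4 d.p. → 6 s.f.
Carrying full precision, 402.4300 ÷ 11.1678 = 36.0348501943…; keep min(5, 6) = 5 s.f.
Rounded to 5 significant figures: 36.035.

36.035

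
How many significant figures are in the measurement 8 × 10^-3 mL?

1

8 × 10^-3: in scientific notation every digit of the coefficient is significant.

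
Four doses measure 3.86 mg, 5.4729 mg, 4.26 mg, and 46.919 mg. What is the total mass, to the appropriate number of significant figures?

3.86 mg + 5.4729 mg + 4.26 mg + 46.919 mg = 60.5119 mg.
Addition/subtraction keeps the fewest decimal places: 3.86 → 2 decimal places, 5.4729 → 4 decimal places, 4.26 → 2 decimal places, 46.919 → 3 decimal places; limit is 2.
Rounded to 2 decimal places: 60.51 mg.

60.51 mg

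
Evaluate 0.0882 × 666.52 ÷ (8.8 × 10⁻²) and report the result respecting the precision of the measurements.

0.0882 × 666.52 ÷ (8.8 × 10⁻²) = 668.034818182…
Multiplication/division keeps the fewest significant figures: 0.0882 → 3 s.f., 666.52 → 5 s.f., 8.8 × 10⁻² → 2 s.f.; limit is 2.
Rounded to 2 significant figures: 6.7 × 10².

6.7 × 10²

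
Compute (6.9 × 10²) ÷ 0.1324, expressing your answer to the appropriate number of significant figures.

(6.9 × 10²) ÷ 0.1324 = 5211.48036254…
Multiplication/division keeps the fewest significant figures: 6.9 × 10² → 2 s.f., 0.1324 → 4 s.f.; limit is 2.
Rounded to 2 significant figures: 5.2 × 10³.

5.2 × 10³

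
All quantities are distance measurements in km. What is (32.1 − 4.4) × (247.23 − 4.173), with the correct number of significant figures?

32.1 − 4.4 = 27.7, limited to 1 d.p. → 3 s.f.; 247.23 − 4.173 = 243.057, limited to 2 d.p. → 5 s.f.
Carrying full precision, 27.7 × 243.057 = 6732.6789; keep min(3, 5) = 3 s.f.
Rounded to 3 significant figures: 6.73 × 10³ km².

6.73 × 10³ km²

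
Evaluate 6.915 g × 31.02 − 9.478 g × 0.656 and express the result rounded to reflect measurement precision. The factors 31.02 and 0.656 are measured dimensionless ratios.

6.915 × 31.02 = 214.5033 → 214.5 g (4 s.f., last digit at the 10^-1 place).
9.478 × 0.656 = 6.217568 → 6.22 g (3 s.f., last digit at the 10^-2 place).
Difference: 208.285732 g; keep the coarser place, 10^-1.
Result: 208.3 g.

208.3 g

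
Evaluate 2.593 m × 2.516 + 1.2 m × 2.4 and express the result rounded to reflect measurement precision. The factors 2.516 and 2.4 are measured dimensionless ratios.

9.4 m

2.593 × 2.516 = 6.523988 → 6.524 m (4 s.f., last digit at the 10^-3 place).
1.2 × 2.4 = 2.88 → 2.9 m (2 s.f., last digit at the 10^-1 place).
Sum: 9.403988 m; keep the coarser place, 10^-1.
Result: 9.4 m.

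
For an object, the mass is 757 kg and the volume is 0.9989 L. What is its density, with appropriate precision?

758 kg/L

density = 757 kg ÷ 0.9989 L = 757.833616979… kg/L.
757 has 3 significant figures; 0.9989 has 4.
Division/multiplication keeps the fewest: 3 significant figures.
Rounded: 758 kg/L.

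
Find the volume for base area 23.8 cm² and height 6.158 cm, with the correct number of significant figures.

volume = 23.8 cm² × 6.158 cm = 146.5604 cm³.
23.8 has 3 significant figures; 6.158 has 4.
Division/multiplication keeps the fewest: 3 significant figures.
Rounded: 147 cm³.

147 cm³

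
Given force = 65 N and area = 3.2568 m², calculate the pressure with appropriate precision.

pressure = 65 N ÷ 3.2568 m² = 19.9582412184… Pa.
65 has 2 significant figures; 3.2568 has 5.
Division/multiplication keeps the fewest: 2 significant figures.
Rounded: 2.0 × 10¹ Pa.

2.0 × 10¹ Pa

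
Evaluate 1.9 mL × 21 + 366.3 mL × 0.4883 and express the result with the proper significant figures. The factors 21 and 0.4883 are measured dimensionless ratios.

1.9 × 21 = 39.9 → 40. mL (2 s.f., last digit at the 10^0 place).
366.3 × 0.4883 = 178.86429 → 178.9 mL (4 s.f., last digit at the 10^-1 place).
Sum: 218.76429 mL; keep the coarser place, 10^0.
Result: 219 mL.

219 mL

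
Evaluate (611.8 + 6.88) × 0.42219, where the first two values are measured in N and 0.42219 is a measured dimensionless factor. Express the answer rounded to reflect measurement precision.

611.8 N + 6.88 N = 618.68 N; the sum is limited to 1 decimal place (4 s.f.).
Carrying full precision, 618.68 × 0.42219 = 261.2005092 N; 0.42219 has 5 s.f., so the result keeps min(4, 5) = 4 s.f.
Rounded to 4 significant figures: 261.2 N.

261.2 N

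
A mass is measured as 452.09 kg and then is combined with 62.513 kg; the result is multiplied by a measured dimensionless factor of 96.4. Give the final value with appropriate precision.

4.96 × 10^4 kg

452.09 kg + 62.513 kg = 514.603 kg; the sum is limited to 2 decimal places (5 s.f.).
Carrying full precision, 514.603 × 96.4 = 49607.7292 kg; 96.4 has 3 s.f., so the result keeps min(5, 3) = 3 s.f.
Rounded to 3 significant figures: 4.96 × 10^4 kg.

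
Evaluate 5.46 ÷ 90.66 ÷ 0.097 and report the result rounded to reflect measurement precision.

0.62

5.46 ÷ 90.66 ÷ 0.097 = 0.62087645923…
Multiplication/division keeps the fewest significant figures: 5.46 → 3 s.f., 90.66 → 4 s.f., 0.097 → 2 s.f.; limit is 2.
Rounded to 2 significant figures: 0.62.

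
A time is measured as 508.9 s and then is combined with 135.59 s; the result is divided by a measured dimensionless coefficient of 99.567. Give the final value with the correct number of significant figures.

508.9 s + 135.59 s = 644.49 s; the sum is limited to 1 decimal place (4 s.f.).
Carrying full precision, 644.49 ÷ 99.567 = 6.47292777728… s; 99.567 has 5 s.f., so the result keeps min(4, 5) = 4 s.f.
Rounded to 4 significant figures: 6.473 s.

6.473 s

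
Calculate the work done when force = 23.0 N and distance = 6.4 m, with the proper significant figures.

1.5 × 10^2 J

work done = 23.0 N × 6.4 m = 147.2 J.
23.0 has 3 significant figures; 6.4 has 2.
Division/multiplication keeps the fewest: 2 significant figures.
Rounded: 1.5 × 10^2 J.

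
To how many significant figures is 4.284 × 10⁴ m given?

4.284 × 10⁴: in scientific notation every digit of the coefficient is significant.

4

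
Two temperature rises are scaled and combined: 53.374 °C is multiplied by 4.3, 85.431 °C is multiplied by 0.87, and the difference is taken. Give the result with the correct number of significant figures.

1.6 × 10² °C

53.374 × 4.3 = 229.5082 → 2.3 × 10² °C (2 s.f., last digit at the 10^1 place).
85.431 × 0.87 = 74.32497 → 74 °C (2 s.f., last digit at the 10^0 place).
Difference: 155.18323 °C; keep the coarser place, 10^1.
Result: 1.6 × 10² °C.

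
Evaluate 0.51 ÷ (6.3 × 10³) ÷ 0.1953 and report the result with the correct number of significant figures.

0.51 ÷ (6.3 × 10³) ÷ 0.1953 = 0.00041450271865…
Multiplication/division keeps the fewest significant figures: 0.51 → 2 s.f., 6.3 × 10³ → 2 s.f., 0.1953 → 4 s.f.; limit is 2.
Rounded to 2 significant figures: 4.1 × 10⁻⁴.

4.1 × 10⁻⁴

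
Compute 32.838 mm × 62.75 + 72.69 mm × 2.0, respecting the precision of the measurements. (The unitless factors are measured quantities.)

32.838 × 62.75 = 2060.5845 → 2.061 × 10³ mm (4 s.f., last digit at the 10^0 place).
72.69 × 2.0 = 145.38 → 1.5 × 10² mm (2 s.f., last digit at the 10^1 place).
Sum: 2205.9645 mm; keep the coarser place, 10^1.
Result: 2.21 × 10³ mm.

2.21 × 10³ mm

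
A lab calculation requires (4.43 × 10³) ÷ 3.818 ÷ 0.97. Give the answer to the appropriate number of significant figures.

(4.43 × 10³) ÷ 3.818 ÷ 0.97 = 1196.17870856…
Multiplication/division keeps the fewest significant figures: 4.43 × 10³ → 3 s.f., 3.818 → 4 s.f., 0.97 → 2 s.f.; limit is 2.
Rounded to 2 significant figures: 1.2 × 10³.

1.2 × 10³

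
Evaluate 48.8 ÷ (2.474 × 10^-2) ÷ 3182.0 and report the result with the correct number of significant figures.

48.8 ÷ (2.474 × 10^-2) ÷ 3182.0 = 0.61989759495…
Multiplication/division keeps the fewest significant figures: 48.8 → 3 s.f., 2.474 × 10^-2 → 4 s.f., 3182.0 → 5 s.f.; limit is 3.
Rounded to 3 significant figures: 0.620.

0.620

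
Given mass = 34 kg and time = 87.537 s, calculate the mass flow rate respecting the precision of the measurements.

mass flow rate = 34 kg ÷ 87.537 s = 0.388407187818… kg/s.
34 has 2 significant figures; 87.537 has 5.
Division/multiplication keeps the fewest: 2 significant figures.
Rounded: 0.39 kg/s.

0.39 kg/s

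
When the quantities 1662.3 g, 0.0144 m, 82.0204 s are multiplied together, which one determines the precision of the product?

1662.3 g → 5 s.f.; 0.0144 m → 3 s.f.; 82.0204 s → 6 s.f.
The fewest is 3 significant figures, from 0.0144 m.

0.0144 m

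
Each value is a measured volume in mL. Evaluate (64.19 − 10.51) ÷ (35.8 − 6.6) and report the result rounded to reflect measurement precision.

64.19 − 10.51 = 53.68, limited to 2 d.p. → 4 s.f.; 35.8 − 6.6 = 29.2, limited to 1 d.p. → 3 s.f.
Carrying full precision, 53.68 ÷ 29.2 = 1.83835616438…; keep min(4, 3) = 3 s.f.
Rounded to 3 significant figures: 1.84.

1.84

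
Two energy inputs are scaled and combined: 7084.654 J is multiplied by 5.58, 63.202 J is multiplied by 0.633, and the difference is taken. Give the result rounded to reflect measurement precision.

7084.654 × 5.58 = 39532.36932 → 3.95 × 10⁴ J (3 s.f., last digit at the 10^2 place).
63.202 × 0.633 = 40.006866 → 40.0 J (3 s.f., last digit at the 10^-1 place).
Difference: 39492.362454 J; keep the coarser place, 10^2.
Result: 3.95 × 10⁴ J.

3.95 × 10⁴ J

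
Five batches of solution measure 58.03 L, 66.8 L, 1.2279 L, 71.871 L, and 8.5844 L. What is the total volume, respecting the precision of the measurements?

58.03 L + 66.8 L + 1.2279 L + 71.871 L + 8.5844 L = 206.5133 L.
Addition/subtraction keeps the fewest decimal places: 58.03 → 2 decimal places, 66.8 → 1 decimal place, 1.2279 → 4 decimal places, 71.871 → 3 decimal places, 8.5844 → 4 decimal places; limit is 1.
Rounded to 1 decimal place: 2.065 × 10² L.

2.065 × 10² L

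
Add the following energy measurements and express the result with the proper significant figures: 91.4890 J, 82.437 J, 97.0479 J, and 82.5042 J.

353.478 J

91.4890 J + 82.437 J + 97.0479 J + 82.5042 J = 353.4781 J.
Addition/subtraction keeps the fewest decimal places: 91.4890 → 4 decimal places, 82.437 → 3 decimal places, 97.0479 → 4 decimal places, 82.5042 → 4 decimal places; limit is 3.
Rounded to 3 decimal places: 353.478 J.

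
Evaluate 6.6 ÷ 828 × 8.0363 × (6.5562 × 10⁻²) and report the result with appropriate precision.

6.6 ÷ 828 × 8.0363 × (6.5562 × 10⁻²) = 0.00419973543957…
Multiplication/division keeps the fewest significant figures: 6.6 → 2 s.f., 828 → 3 s.f., 8.0363 → 5 s.f., 6.5562 × 10⁻² → 5 s.f.; limit is 2.
Rounded to 2 significant figures: 0.0042.

0.0042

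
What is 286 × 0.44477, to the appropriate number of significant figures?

127

286 × 0.44477 = 127.20422
Multiplication/division keeps the fewest significant figures: 286 → 3 s.f., 0.44477 → 5 s.f.; limit is 3.
Rounded to 3 significant figures: 127.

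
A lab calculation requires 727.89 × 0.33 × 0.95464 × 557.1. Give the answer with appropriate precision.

1.3 × 10^5

727.89 × 0.33 × 0.95464 × 557.1 = 127747.52032…
Multiplication/division keeps the fewest significant figures: 727.89 → 5 s.f., 0.33 → 2 s.f., 0.95464 → 5 s.f., 557.1 → 4 s.f.; limit is 2.
Rounded to 2 significant figures: 1.3 × 10^5.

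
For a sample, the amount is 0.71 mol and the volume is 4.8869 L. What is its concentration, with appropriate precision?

0.15 mol/L

concentration = 0.71 mol ÷ 4.8869 L = 0.145286377867… mol/L.
0.71 has 2 significant figures; 4.8869 has 5.
Division/multiplication keeps the fewest: 2 significant figures.
Rounded: 0.15 mol/L.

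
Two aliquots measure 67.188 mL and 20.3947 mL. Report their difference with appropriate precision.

46.793 mL

67.188 mL − 20.3947 mL = 46.7933 mL.
Addition/subtraction keeps the fewest decimal places: 67.188 → 3 decimal places, 20.3947 → 4 decimal places; limit is 3.
Rounded to 3 decimal places: 46.793 mL.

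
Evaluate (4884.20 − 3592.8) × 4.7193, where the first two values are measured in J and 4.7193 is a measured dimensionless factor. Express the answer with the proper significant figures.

6094.5 J

4884.20 J − 3592.8 J = 1291.40 J; the difference is limited to 1 decimal place (5 s.f.).
Carrying full precision, 1291.40 × 4.7193 = 6094.50402 J; 4.7193 has 5 s.f., so the result keeps min(5, 5) = 5 s.f.
Rounded to 5 significant figures: 6094.5 J.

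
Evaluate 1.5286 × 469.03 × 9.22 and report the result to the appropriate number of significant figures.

1.5286 × 469.03 × 9.22 = 6610.36435876
Multiplication/division keeps the fewest significant figures: 1.5286 → 5 s.f., 469.03 → 5 s.f., 9.22 → 3 s.f.; limit is 3.
Rounded to 3 significant figures: 6.61 × 10^3.

6.61 × 10^3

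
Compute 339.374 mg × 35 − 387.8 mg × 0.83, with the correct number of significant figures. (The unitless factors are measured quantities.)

1.2 × 10⁴ mg

339.374 × 35 = 11878.09 → 1.2 × 10⁴ mg (2 s.f., last digit at the 10^3 place).
387.8 × 0.83 = 321.874 → 3.2 × 10² mg (2 s.f., last digit at the 10^1 place).
Difference: 11556.216 mg; keep the coarser place, 10^3.
Result: 1.2 × 10⁴ mg.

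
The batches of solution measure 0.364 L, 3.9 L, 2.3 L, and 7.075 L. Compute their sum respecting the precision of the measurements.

13.6 L

0.364 L + 3.9 L + 2.3 L + 7.075 L = 13.639 L.
Addition/subtraction keeps the fewest decimal places: 0.364 → 3 decimal places, 3.9 → 1 decimal place, 2.3 → 1 decimal place, 7.075 → 3 decimal places; limit is 1.
Rounded to 1 decimal place: 13.6 L.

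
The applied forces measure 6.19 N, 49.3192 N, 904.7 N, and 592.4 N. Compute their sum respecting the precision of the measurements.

1552.6 N

6.19 N + 49.3192 N + 904.7 N + 592.4 N = 1552.6092 N.
Addition/subtraction keeps the fewest decimal places: 6.19 → 2 decimal places, 49.3192 → 4 decimal places, 904.7 → 1 decimal place, 592.4 → 1 decimal place; limit is 1.
Rounded to 1 decimal place: 1552.6 N.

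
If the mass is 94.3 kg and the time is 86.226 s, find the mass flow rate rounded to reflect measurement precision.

1.09 kg/s

mass flow rate = 94.3 kg ÷ 86.226 s = 1.0936376499… kg/s.
94.3 has 3 significant figures; 86.226 has 5.
Division/multiplication keeps the fewest: 3 significant figures.
Rounded: 1.09 kg/s.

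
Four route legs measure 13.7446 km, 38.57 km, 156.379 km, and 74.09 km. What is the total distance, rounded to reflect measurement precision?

13.7446 km + 38.57 km + 156.379 km + 74.09 km = 282.7836 km.
Addition/subtraction keeps the fewest decimal places: 13.7446 → 4 decimal places, 38.57 → 2 decimal places, 156.379 → 3 decimal places, 74.09 → 2 decimal places; limit is 2.
Rounded to 2 decimal places: 282.78 km.

282.78 km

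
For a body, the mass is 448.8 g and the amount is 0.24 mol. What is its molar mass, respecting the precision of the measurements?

1.9 × 10³ g/mol

molar mass = 448.8 g ÷ 0.24 mol = 1870 g/mol.
448.8 has 4 significant figures; 0.24 has 2.
Division/multiplication keeps the fewest: 2 significant figures.
Rounded: 1.9 × 10³ g/mol.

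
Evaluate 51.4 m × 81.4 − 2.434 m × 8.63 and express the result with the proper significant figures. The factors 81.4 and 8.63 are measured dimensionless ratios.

51.4 × 81.4 = 4183.96 → 4.18 × 10^3 m (3 s.f., last digit at the 10^1 place).
2.434 × 8.63 = 21.00542 → 21.0 m (3 s.f., last digit at the 10^-1 place).
Difference: 4162.95458 m; keep the coarser place, 10^1.
Result: 4.16 × 10^3 m.

4.16 × 10^3 m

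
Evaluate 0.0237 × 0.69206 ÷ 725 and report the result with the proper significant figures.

2.26 × 10⁻⁵

0.0237 × 0.69206 ÷ 725 = 0.0000226232027586…
Multiplication/division keeps the fewest significant figures: 0.0237 → 3 s.f., 0.69206 → 5 s.f., 725 → 3 s.f.; limit is 3.
Rounded to 3 significant figures: 2.26 × 10⁻⁵.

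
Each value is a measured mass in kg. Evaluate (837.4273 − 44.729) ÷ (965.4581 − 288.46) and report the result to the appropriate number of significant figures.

837.4273 − 44.729 = 792.6983, limited to 3 d.p. → 6 s.f.; 965.4581 − 288.46 = 676.9981, limited to 2 d.p. → 5 s.f.
Carrying full precision, 792.6983 ÷ 676.9981 = 1.17090180903…; keep min(6, 5) = 5 s.f.
Rounded to 5 significant figures: 1.1709.

1.1709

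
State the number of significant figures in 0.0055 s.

0.0055: leading zeros are not significant.

2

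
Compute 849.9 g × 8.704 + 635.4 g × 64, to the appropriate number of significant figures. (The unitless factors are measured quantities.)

4.8 × 10^4 g

849.9 × 8.704 = 7397.5296 → 7.398 × 10^3 g (4 s.f., last digit at the 10^0 place).
635.4 × 64 = 40665.6 → 4.1 × 10^4 g (2 s.f., last digit at the 10^3 place).
Sum: 48063.1296 g; keep the coarser place, 10^3.
Result: 4.8 × 10^4 g.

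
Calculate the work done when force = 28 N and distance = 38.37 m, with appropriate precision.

work done = 28 N × 38.37 m = 1074.36 J.
28 has 2 significant figures; 38.37 has 4.
Division/multiplication keeps the fewest: 2 significant figures.
Rounded: 1.1 × 10³ J.

1.1 × 10³ J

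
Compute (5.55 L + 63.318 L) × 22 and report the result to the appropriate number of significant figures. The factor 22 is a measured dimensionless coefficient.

1.5 × 10^3 L

5.55 L + 63.318 L = 68.868 L; the sum is limited to 2 decimal places (4 s.f.).
Carrying full precision, 68.868 × 22 = 1515.096 L; 22 has 2 s.f., so the result keeps min(4, 2) = 2 s.f.
Rounded to 2 significant figures: 1.5 × 10^3 L.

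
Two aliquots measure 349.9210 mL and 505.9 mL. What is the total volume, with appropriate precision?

349.9210 mL + 505.9 mL = 855.8210 mL.
Addition/subtraction keeps the fewest decimal places: 349.9210 → 4 decimal places, 505.9 → 1 decimal place; limit is 1.
Rounded to 1 decimal place: 855.8 mL.

855.8 mL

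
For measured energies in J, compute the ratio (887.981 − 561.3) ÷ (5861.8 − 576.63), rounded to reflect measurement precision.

887.981 − 561.3 = 326.681, limited to 1 d.p. → 4 s.f.; 5861.8 − 576.63 = 5285.17, limited to 1 d.p. → 5 s.f.
Carrying full precision, 326.681 ÷ 5285.17 = 0.0618108783634…; keep min(4, 5) = 4 s.f.
Rounded to 4 significant figures: 0.06181.

0.06181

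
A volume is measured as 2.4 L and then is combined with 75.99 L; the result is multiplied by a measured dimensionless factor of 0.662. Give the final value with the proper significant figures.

51.9 L

2.4 L + 75.99 L = 78.39 L; the sum is limited to 1 decimal place (3 s.f.).
Carrying full precision, 78.39 × 0.662 = 51.89418 L; 0.662 has 3 s.f., so the result keeps min(3, 3) = 3 s.f.
Rounded to 3 significant figures: 51.9 L.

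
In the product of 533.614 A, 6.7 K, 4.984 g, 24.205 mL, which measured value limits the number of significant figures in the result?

533.614 A → 6 s.f.; 6.7 K → 2 s.f.; 4.984 g → 4 s.f.; 24.205 mL → 5 s.f.
The fewest is 2 significant figures, from 6.7 K.

6.7 K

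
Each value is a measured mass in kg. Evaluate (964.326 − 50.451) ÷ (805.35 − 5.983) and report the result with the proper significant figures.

964.326 − 50.451 = 913.875, limited to 3 d.p. → 6 s.f.; 805.35 − 5.983 = 799.367, limited to 2 d.p. → 5 s.f.
Carrying full precision, 913.875 ÷ 799.367 = 1.14324834525…; keep min(6, 5) = 5 s.f.
Rounded to 5 significant figures: 1.1432.

1.1432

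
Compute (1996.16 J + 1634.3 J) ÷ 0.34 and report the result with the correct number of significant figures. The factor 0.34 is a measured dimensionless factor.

1996.16 J + 1634.3 J = 3630.46 J; the sum is limited to 1 decimal place (5 s.f.).
Carrying full precision, 3630.46 ÷ 0.34 = 10677.8235294… J; 0.34 has 2 s.f., so the result keeps min(5, 2) = 2 s.f.
Rounded to 2 significant figures: 1.1 × 10^4 J.

1.1 × 10^4 J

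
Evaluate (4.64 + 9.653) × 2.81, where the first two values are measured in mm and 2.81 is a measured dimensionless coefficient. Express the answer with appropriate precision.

4.64 mm + 9.653 mm = 14.293 mm; the sum is limited to 2 decimal places (4 s.f.).
Carrying full precision, 14.293 × 2.81 = 40.16333 mm; 2.81 has 3 s.f., so the result keeps min(4, 3) = 3 s.f.
Rounded to 3 significant figures: 40.2 mm.

40.2 mm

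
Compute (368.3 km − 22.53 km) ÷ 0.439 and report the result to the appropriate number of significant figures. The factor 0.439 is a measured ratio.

7.88 × 10^2 km

368.3 km − 22.53 km = 345.77 km; the difference is limited to 1 decimal place (4 s.f.).
Carrying full precision, 345.77 ÷ 0.439 = 787.630979499… km; 0.439 has 3 s.f., so the result keeps min(4, 3) = 3 s.f.
Rounded to 3 significant figures: 7.88 × 10^2 km.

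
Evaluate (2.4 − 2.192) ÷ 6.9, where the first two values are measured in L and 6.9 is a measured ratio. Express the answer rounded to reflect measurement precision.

0.03 L

2.4 L − 2.192 L = 0.208 L; the difference is limited to 1 decimal place (1 s.f.).
Carrying full precision, 0.208 ÷ 6.9 = 0.0301449275362… L; 6.9 has 2 s.f., so the result keeps min(1, 2) = 1 s.f.
Rounded to 1 significant figure: 0.03 L.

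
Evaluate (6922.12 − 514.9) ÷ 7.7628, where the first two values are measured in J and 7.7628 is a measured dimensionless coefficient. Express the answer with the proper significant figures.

6922.12 J − 514.9 J = 6407.22 J; the difference is limited to 1 decimal place (5 s.f.).
Carrying full precision, 6407.22 ÷ 7.7628 = 825.37486474… J; 7.7628 has 5 s.f., so the result keeps min(5, 5) = 5 s.f.
Rounded to 5 significant figures: 825.37 J.

825.37 J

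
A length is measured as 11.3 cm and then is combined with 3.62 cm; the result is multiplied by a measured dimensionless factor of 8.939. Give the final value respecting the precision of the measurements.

11.3 cm + 3.62 cm = 14.92 cm; the sum is limited to 1 decimal place (3 s.f.).
Carrying full precision, 14.92 × 8.939 = 133.36988 cm; 8.939 has 4 s.f., so the result keeps min(3, 4) = 3 s.f.
Rounded to 3 significant figures: 1.33 × 10² cm.

1.33 × 10² cm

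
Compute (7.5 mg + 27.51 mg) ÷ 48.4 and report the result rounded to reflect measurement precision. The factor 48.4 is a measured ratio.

7.5 mg + 27.51 mg = 35.01 mg; the sum is limited to 1 decimal place (3 s.f.).
Carrying full precision, 35.01 ÷ 48.4 = 0.723347107438… mg; 48.4 has 3 s.f., so the result keeps min(3, 3) = 3 s.f.
Rounded to 3 significant figures: 0.723 mg.

0.723 mg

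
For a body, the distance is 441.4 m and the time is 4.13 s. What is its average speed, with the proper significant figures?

107 m/s

average speed = 441.4 m ÷ 4.13 s = 106.876513317… m/s.
441.4 has 4 significant figures; 4.13 has 3.
Division/multiplication keeps the fewest: 3 significant figures.
Rounded: 107 m/s.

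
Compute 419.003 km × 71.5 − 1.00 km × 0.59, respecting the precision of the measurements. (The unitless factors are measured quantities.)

419.003 × 71.5 = 29958.7145 → 3.00 × 10⁴ km (3 s.f., last digit at the 10^2 place).
1.00 × 0.59 = 0.59 → 5.9 × 10⁻¹ km (2 s.f., last digit at the 10^-2 place).
Difference: 29958.1245 km; keep the coarser place, 10^2.
Result: 3.00 × 10⁴ km.

3.00 × 10⁴ km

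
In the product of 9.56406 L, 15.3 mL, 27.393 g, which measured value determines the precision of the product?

15.3 mL

9.56406 L → 6 s.f.; 15.3 mL → 3 s.f.; 27.393 g → 5 s.f.
The fewest is 3 significant figures, from 15.3 mL.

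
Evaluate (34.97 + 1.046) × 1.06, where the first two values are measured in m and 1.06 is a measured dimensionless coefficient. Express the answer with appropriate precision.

38.2 m

34.97 m + 1.046 m = 36.016 m; the sum is limited to 2 decimal places (4 s.f.).
Carrying full precision, 36.016 × 1.06 = 38.17696 m; 1.06 has 3 s.f., so the result keeps min(4, 3) = 3 s.f.
Rounded to 3 significant figures: 38.2 m.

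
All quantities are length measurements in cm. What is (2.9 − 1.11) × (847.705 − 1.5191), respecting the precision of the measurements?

1.5 × 10^3 cm²

2.9 − 1.11 = 1.79, limited to 1 d.p. → 2 s.f.; 847.705 − 1.5191 = 846.1859, limited to 3 d.p. → 6 s.f.
Carrying full precision, 1.79 × 846.1859 = 1514.672761; keep min(2, 6) = 2 s.f.
Rounded to 2 significant figures: 1.5 × 10^3 cm².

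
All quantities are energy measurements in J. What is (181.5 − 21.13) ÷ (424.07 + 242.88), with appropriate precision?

181.5 − 21.13 = 160.37, limited to 1 d.p. → 4 s.f.; 424.07 + 242.88 = 666.95, limited to 2 d.p. → 5 s.f.
Carrying full precision, 160.37 ÷ 666.95 = 0.240452807557…; keep min(4, 5) = 4 s.f.
Rounded to 4 significant figures: 0.2405.

0.2405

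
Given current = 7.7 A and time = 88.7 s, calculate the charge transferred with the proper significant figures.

charge transferred = 7.7 A × 88.7 s = 682.99 C.
7.7 has 2 significant figures; 88.7 has 3.
Division/multiplication keeps the fewest: 2 significant figures.
Rounded: 6.8 × 10^2 C.

6.8 × 10^2 C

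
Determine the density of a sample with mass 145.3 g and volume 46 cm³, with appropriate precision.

density = 145.3 g ÷ 46 cm³ = 3.15869565217… g/cm³.
145.3 has 4 significant figures; 46 has 2.
Division/multiplication keeps the fewest: 2 significant figures.
Rounded: 3.2 g/cm³.

3.2 g/cm³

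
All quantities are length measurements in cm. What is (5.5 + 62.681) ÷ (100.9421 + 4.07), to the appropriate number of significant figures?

5.5 + 62.681 = 68.181, limited to 1 d.p. → 3 s.f.; 100.9421 + 4.07 = 105.0121, limited to 2 d.p. → 5 s.f.
Carrying full precision, 68.181 ÷ 105.0121 = 0.649268036731…; keep min(3, 5) = 3 s.f.
Rounded to 3 significant figures: 0.649.

0.649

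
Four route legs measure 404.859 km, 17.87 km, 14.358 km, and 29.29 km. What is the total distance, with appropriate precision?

466.38 km

404.859 km + 17.87 km + 14.358 km + 29.29 km = 466.377 km.
Addition/subtraction keeps the fewest decimal places: 404.859 → 3 decimal places, 17.87 → 2 decimal places, 14.358 → 3 decimal places, 29.29 → 2 decimal places; limit is 2.
Rounded to 2 decimal places: 466.38 km.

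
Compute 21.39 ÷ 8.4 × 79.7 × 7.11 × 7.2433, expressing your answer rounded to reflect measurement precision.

1.0 × 10^4

21.39 ÷ 8.4 × 79.7 × 7.11 × 7.2433 = 10451.9155887…
Multiplication/division keeps the fewest significant figures: 21.39 → 4 s.f., 8.4 → 2 s.f., 79.7 → 3 s.f., 7.11 → 3 s.f., 7.2433 → 5 s.f.; limit is 2.
Rounded to 2 significant figures: 1.0 × 10^4.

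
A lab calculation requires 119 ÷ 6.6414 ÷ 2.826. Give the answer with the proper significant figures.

119 ÷ 6.6414 ÷ 2.826 = 6.34037822882…
Multiplication/division keeps the fewest significant figures: 119 → 3 s.f., 6.6414 → 5 s.f., 2.826 → 4 s.f.; limit is 3.
Rounded to 3 significant figures: 6.34.

6.34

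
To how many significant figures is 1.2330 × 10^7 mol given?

5

1.2330 × 10^7: in scientific notation every digit of the coefficient is significant.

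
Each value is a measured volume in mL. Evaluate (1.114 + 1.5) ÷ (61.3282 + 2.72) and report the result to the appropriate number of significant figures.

0.041

1.114 + 1.5 = 2.614, limited to 1 d.p. → 2 s.f.; 61.3282 + 2.72 = 64.0482, limited to 2 d.p. → 4 s.f.
Carrying full precision, 2.614 ÷ 64.0482 = 0.0408130126998…; keep min(2, 4) = 2 s.f.
Rounded to 2 significant figures: 0.041.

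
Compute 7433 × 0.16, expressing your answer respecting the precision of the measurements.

7433 × 0.16 = 1189.28
Multiplication/division keeps the fewest significant figures: 7433 → 4 s.f., 0.16 → 2 s.f.; limit is 2.
Rounded to 2 significant figures: 1.2 × 10³.

1.2 × 10³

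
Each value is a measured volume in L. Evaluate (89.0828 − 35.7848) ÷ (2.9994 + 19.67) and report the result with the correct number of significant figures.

2.351

89.0828 − 35.7848 = 53.2980, limited to 4 d.p. → 6 s.f.; 2.9994 + 19.67 = 22.6694, limited to 2 d.p. → 4 s.f.
Carrying full precision, 53.2980 ÷ 22.6694 = 2.35109883808…; keep min(6, 4) = 4 s.f.
Rounded to 4 significant figures: 2.351.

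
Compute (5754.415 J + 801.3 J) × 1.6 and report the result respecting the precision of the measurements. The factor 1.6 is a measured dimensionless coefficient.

5754.415 J + 801.3 J = 6555.715 J; the sum is limited to 1 decimal place (5 s.f.).
Carrying full precision, 6555.715 × 1.6 = 10489.144 J; 1.6 has 2 s.f., so the result keeps min(5, 2) = 2 s.f.
Rounded to 2 significant figures: 1.0 × 10⁴ J.

1.0 × 10⁴ J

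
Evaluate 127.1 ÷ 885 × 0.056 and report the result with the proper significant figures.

127.1 ÷ 885 × 0.056 = 0.00804248587571…
Multiplication/division keeps the fewest significant figures: 127.1 → 4 s.f., 885 → 3 s.f., 0.056 → 2 s.f.; limit is 2.
Rounded to 2 significant figures: 8.0 × 10⁻³.

8.0 × 10⁻³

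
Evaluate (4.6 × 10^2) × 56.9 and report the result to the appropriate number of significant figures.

2.6 × 10^4

(4.6 × 10^2) × 56.9 = 26174
Multiplication/division keeps the fewest significant figures: 4.6 × 10^2 → 2 s.f., 56.9 → 3 s.f.; limit is 2.
Rounded to 2 significant figures: 2.6 × 10^4.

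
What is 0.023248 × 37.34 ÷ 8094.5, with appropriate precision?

1.072 × 10^-4

0.023248 × 37.34 ÷ 8094.5 = 0.000107243229353…
Multiplication/division keeps the fewest significant figures: 0.023248 → 5 s.f., 37.34 → 4 s.f., 8094.5 → 5 s.f.; limit is 4.
Rounded to 4 significant figures: 1.072 × 10^-4.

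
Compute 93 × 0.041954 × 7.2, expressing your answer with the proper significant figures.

28

93 × 0.041954 × 7.2 = 28.0923984
Multiplication/division keeps the fewest significant figures: 93 → 2 s.f., 0.041954 → 5 s.f., 7.2 → 2 s.f.; limit is 2.
Rounded to 2 significant figures: 28.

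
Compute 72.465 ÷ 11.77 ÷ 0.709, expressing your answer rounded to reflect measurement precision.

8.68

72.465 ÷ 11.77 ÷ 0.709 = 8.68371574117…
Multiplication/division keeps the fewest significant figures: 72.465 → 5 s.f., 11.77 → 4 s.f., 0.709 → 3 s.f.; limit is 3.
Rounded to 3 significant figures: 8.68.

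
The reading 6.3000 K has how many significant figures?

5

6.3000: trailing zeros after a decimal point are significant.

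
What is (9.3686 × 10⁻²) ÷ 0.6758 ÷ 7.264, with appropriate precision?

(9.3686 × 10⁻²) ÷ 0.6758 ÷ 7.264 = 0.0190844950608…
Multiplication/division keeps the fewest significant figures: 9.3686 × 10⁻² → 5 s.f., 0.6758 → 4 s.f., 7.264 → 4 s.f.; limit is 4.
Rounded to 4 significant figures: 0.01908.

0.01908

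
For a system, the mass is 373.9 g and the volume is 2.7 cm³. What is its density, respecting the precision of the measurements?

density = 373.9 g ÷ 2.7 cm³ = 138.481481481… g/cm³.
373.9 has 4 significant figures; 2.7 has 2.
Division/multiplication keeps the fewest: 2 significant figures.
Rounded: 1.4 × 10² g/cm³.

1.4 × 10² g/cm³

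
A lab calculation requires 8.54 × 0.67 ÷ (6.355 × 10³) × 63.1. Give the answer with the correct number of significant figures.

8.54 × 0.67 ÷ (6.355 × 10³) × 63.1 = 0.0568128371361…
Multiplication/division keeps the fewest significant figures: 8.54 → 3 s.f., 0.67 → 2 s.f., 6.355 × 10³ → 4 s.f., 63.1 → 3 s.f.; limit is 2.
Rounded to 2 significant figures: 0.057.

0.057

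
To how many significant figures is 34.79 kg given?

4

34.79: every digit is nonzero and significant.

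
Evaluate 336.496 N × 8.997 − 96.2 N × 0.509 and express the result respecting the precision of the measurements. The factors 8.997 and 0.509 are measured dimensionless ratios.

336.496 × 8.997 = 3027.454512 → 3027 N (4 s.f., last digit at the 10^0 place).
96.2 × 0.509 = 48.9658 → 49.0 N (3 s.f., last digit at the 10^-1 place).
Difference: 2978.488712 N; keep the coarser place, 10^0.
Result: 2978 N.

2978 N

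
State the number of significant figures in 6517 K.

6517: every digit is nonzero and significant.

4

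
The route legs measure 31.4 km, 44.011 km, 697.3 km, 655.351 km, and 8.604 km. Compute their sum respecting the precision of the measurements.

31.4 km + 44.011 km + 697.3 km + 655.351 km + 8.604 km = 1436.666 km.
Addition/subtraction keeps the fewest decimal places: 31.4 → 1 decimal place, 44.011 → 3 decimal places, 697.3 → 1 decimal place, 655.351 → 3 decimal places, 8.604 → 3 decimal places; limit is 1.
Rounded to 1 decimal place: 1436.7 km.

1436.7 km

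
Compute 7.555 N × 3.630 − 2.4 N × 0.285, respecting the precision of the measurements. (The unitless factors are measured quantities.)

7.555 × 3.630 = 27.42465 → 27.42 N (4 s.f., last digit at the 10^-2 place).
2.4 × 0.285 = 0.684 → 0.68 N (2 s.f., last digit at the 10^-2 place).
Difference: 26.74065 N; keep the coarser place, 10^-2.
Result: 26.74 N.

26.74 N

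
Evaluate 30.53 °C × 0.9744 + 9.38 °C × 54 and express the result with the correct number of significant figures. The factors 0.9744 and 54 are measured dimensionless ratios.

5.4 × 10² °C

30.53 × 0.9744 = 29.748432 → 29.75 °C (4 s.f., last digit at the 10^-2 place).
9.38 × 54 = 506.52 → 5.1 × 10² °C (2 s.f., last digit at the 10^1 place).
Sum: 536.268432 °C; keep the coarser place, 10^1.
Result: 5.4 × 10² °C.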